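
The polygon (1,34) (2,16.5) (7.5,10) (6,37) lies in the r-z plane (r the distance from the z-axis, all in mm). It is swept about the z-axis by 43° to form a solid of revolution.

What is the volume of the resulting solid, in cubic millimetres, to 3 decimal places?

Volume = 370.884 mm³

Profile (r,z), 4 vertices: (1,34) (2,16.5) (7.5,10) (6,37)
edge 0: (1,34)→(2,16.5)  cross = 1·16.5 − 2·34 = -51.5000; (r_i+r_j)·cross = 3·-51.5000 = -154.5000
edge 1: (2,16.5)→(7.5,10)  cross = 2·10 − 7.5·16.5 = -103.7500; (r_i+r_j)·cross = 9.5·-103.7500 = -985.6250
edge 2: (7.5,10)→(6,37)  cross = 7.5·37 − 6·10 = 217.5000; (r_i+r_j)·cross = 13.5·217.5000 = 2936.2500
edge 3: (6,37)→(1,34)  cross = 6·34 − 1·37 = 167.0000; (r_i+r_j)·cross = 7·167.0000 = 1169.0000
Σcross = 229.2500 → A = |Σcross|/2 = 114.6250 mm²
Σ(r_i+r_j)·cross = 2965.1250 → first moment M = |Σ|/6 = 494.1875
R_c = M/A = 494.1875/114.6250 = 4.3113 mm
θ = 43° = 0.750492 rad
V = θ·R_c·A = 0.750492·4.3113·114.6250 = 370.884 mm³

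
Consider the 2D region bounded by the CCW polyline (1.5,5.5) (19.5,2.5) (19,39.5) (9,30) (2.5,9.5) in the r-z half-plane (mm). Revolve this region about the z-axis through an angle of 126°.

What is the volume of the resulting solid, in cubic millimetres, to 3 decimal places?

Volume = 11646.925 mm³

Profile (r,z), 5 vertices: (1.5,5.5) (19.5,2.5) (19,39.5) (9,30) (2.5,9.5)
edge 0: (1.5,5.5)→(19.5,2.5)  cross = 1.5·2.5 − 19.5·5.5 = -103.5000; (r_i+r_j)·cross = 21·-103.5000 = -2173.5000
edge 1: (19.5,2.5)→(19,39.5)  cross = 19.5·39.5 − 19·2.5 = 722.7500; (r_i+r_j)·cross = 38.5·722.7500 = 27825.8750
edge 2: (19,39.5)→(9,30)  cross = 19·30 − 9·39.5 = 214.5000; (r_i+r_j)·cross = 28·214.5000 = 6006.0000
edge 3: (9,30)→(2.5,9.5)  cross = 9·9.5 − 2.5·30 = 10.5000; (r_i+r_j)·cross = 11.5·10.5000 = 120.7500
edge 4: (2.5,9.5)→(1.5,5.5)  cross = 2.5·5.5 − 1.5·9.5 = -0.5000; (r_i+r_j)·cross = 4·-0.5000 = -2.0000
Σcross = 843.7500 → A = |Σcross|/2 = 421.8750 mm²
Σ(r_i+r_j)·cross = 31777.1250 → first moment M = |Σ|/6 = 5296.1875
R_c = M/A = 5296.1875/421.8750 = 12.5539 mm
θ = 126° = 2.199115 rad
V = θ·R_c·A = 2.199115·12.5539·421.8750 = 11646.925 mm³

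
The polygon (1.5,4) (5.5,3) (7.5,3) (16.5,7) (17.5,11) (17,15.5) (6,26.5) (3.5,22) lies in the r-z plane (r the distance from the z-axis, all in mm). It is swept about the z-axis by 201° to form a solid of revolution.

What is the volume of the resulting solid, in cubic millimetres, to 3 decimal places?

Volume = 7767.252 mm³

Profile (r,z), 8 vertices: (1.5,4) (5.5,3) (7.5,3) (16.5,7) (17.5,11) (17,15.5) (6,26.5) (3.5,22)
edge 0: (1.5,4)→(5.5,3)  cross = 1.5·3 − 5.5·4 = -17.5000; (r_i+r_j)·cross = 7·-17.5000 = -122.5000
edge 1: (5.5,3)→(7.5,3)  cross = 5.5·3 − 7.5·3 = -6.0000; (r_i+r_j)·cross = 13·-6.0000 = -78.0000
edge 2: (7.5,3)→(16.5,7)  cross = 7.5·7 − 16.5·3 = 3.0000; (r_i+r_j)·cross = 24·3.0000 = 72.0000
edge 3: (16.5,7)→(17.5,11)  cross = 16.5·11 − 17.5·7 = 59.0000; (r_i+r_j)·cross = 34·59.0000 = 2006.0000
edge 4: (17.5,11)→(17,15.5)  cross = 17.5·15.5 − 17·11 = 84.2500; (r_i+r_j)·cross = 34.5·84.2500 = 2906.6250
edge 5: (17,15.5)→(6,26.5)  cross = 17·26.5 − 6·15.5 = 357.5000; (r_i+r_j)·cross = 23·357.5000 = 8222.5000
edge 6: (6,26.5)→(3.5,22)  cross = 6·22 − 3.5·26.5 = 39.2500; (r_i+r_j)·cross = 9.5·39.2500 = 372.8750
edge 7: (3.5,22)→(1.5,4)  cross = 3.5·4 − 1.5·22 = -19.0000; (r_i+r_j)·cross = 5·-19.0000 = -95.0000
Σcross = 500.5000 → A = |Σcross|/2 = 250.2500 mm²
Σ(r_i+r_j)·cross = 13284.5000 → first moment M = |Σ|/6 = 2214.0833
R_c = M/A = 2214.0833/250.2500 = 8.8475 mm
θ = 201° = 3.508112 rad
V = θ·R_c·A = 3.508112·8.8475·250.2500 = 7767.252 mm³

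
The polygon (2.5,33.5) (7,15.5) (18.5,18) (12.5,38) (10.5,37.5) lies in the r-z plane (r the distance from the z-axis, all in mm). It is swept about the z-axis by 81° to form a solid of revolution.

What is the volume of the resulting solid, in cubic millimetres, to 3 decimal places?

Volume = 3255.672 mm³

Profile (r,z), 5 vertices: (2.5,33.5) (7,15.5) (18.5,18) (12.5,38) (10.5,37.5)
edge 0: (2.5,33.5)→(7,15.5)  cross = 2.5·15.5 − 7·33.5 = -195.7500; (r_i+r_j)·cross = 9.5·-195.7500 = -1859.6250
edge 1: (7,15.5)→(18.5,18)  cross = 7·18 − 18.5·15.5 = -160.7500; (r_i+r_j)·cross = 25.5·-160.7500 = -4099.1250
edge 2: (18.5,18)→(12.5,38)  cross = 18.5·38 − 12.5·18 = 478.0000; (r_i+r_j)·cross = 31·478.0000 = 14818.0000
edge 3: (12.5,38)→(10.5,37.5)  cross = 12.5·37.5 − 10.5·38 = 69.7500; (r_i+r_j)·cross = 23·69.7500 = 1604.2500
edge 4: (10.5,37.5)→(2.5,33.5)  cross = 10.5·33.5 − 2.5·37.5 = 258.0000; (r_i+r_j)·cross = 13·258.0000 = 3354.0000
Σcross = 449.2500 → A = |Σcross|/2 = 224.6250 mm²
Σ(r_i+r_j)·cross = 13817.5000 → first moment M = |Σ|/6 = 2302.9167
R_c = M/A = 2302.9167/224.6250 = 10.2523 mm
θ = 81° = 1.413717 rad
V = θ·R_c·A = 1.413717·10.2523·224.6250 = 3255.672 mm³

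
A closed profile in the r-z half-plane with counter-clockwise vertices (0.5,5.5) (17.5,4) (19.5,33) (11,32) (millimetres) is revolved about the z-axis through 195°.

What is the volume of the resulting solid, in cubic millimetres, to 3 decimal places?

Volume = 14326.721 mm³

Profile (r,z), 4 vertices: (0.5,5.5) (17.5,4) (19.5,33) (11,32)
edge 0: (0.5,5.5)→(17.5,4)  cross = 0.5·4 − 17.5·5.5 = -94.2500; (r_i+r_j)·cross = 18·-94.2500 = -1696.5000
edge 1: (17.5,4)→(19.5,33)  cross = 17.5·33 − 19.5·4 = 499.5000; (r_i+r_j)·cross = 37·499.5000 = 18481.5000
edge 2: (19.5,33)→(11,32)  cross = 19.5·32 − 11·33 = 261.0000; (r_i+r_j)·cross = 30.5·261.0000 = 7960.5000
edge 3: (11,32)→(0.5,5.5)  cross = 11·5.5 − 0.5·32 = 44.5000; (r_i+r_j)·cross = 11.5·44.5000 = 511.7500
Σcross = 710.7500 → A = |Σcross|/2 = 355.3750 mm²
Σ(r_i+r_j)·cross = 25257.2500 → first moment M = |Σ|/6 = 4209.5417
R_c = M/A = 4209.5417/355.3750 = 11.8454 mm
θ = 195° = 3.403392 rad
V = θ·R_c·A = 3.403392·11.8454·355.3750 = 14326.721 mm³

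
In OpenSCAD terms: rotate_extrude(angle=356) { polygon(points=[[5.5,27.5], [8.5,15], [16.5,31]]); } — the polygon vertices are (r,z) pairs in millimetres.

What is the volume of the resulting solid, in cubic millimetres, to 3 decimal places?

Volume = 4674.527 mm³

Profile (r,z), 3 vertices: (5.5,27.5) (8.5,15) (16.5,31)
edge 0: (5.5,27.5)→(8.5,15)  cross = 5.5·15 − 8.5·27.5 = -151.2500; (r_i+r_j)·cross = 14·-151.2500 = -2117.5000
edge 1: (8.5,15)→(16.5,31)  cross = 8.5·31 − 16.5·15 = 16.0000; (r_i+r_j)·cross = 25·16.0000 = 400.0000
edge 2: (16.5,31)→(5.5,27.5)  cross = 16.5·27.5 − 5.5·31 = 283.2500; (r_i+r_j)·cross = 22·283.2500 = 6231.5000
Σcross = 148.0000 → A = |Σcross|/2 = 74.0000 mm²
Σ(r_i+r_j)·cross = 4514.0000 → first moment M = |Σ|/6 = 752.3333
R_c = M/A = 752.3333/74.0000 = 10.1667 mm
θ = 356° = 6.213372 rad
V = θ·R_c·A = 6.213372·10.1667·74.0000 = 4674.527 mm³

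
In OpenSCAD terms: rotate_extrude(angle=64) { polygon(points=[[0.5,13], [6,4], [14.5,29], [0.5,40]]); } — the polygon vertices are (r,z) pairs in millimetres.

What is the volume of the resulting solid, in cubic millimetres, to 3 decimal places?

Volume = 1927.402 mm³

Profile (r,z), 4 vertices: (0.5,13) (6,4) (14.5,29) (0.5,40)
edge 0: (0.5,13)→(6,4)  cross = 0.5·4 − 6·13 = -76.0000; (r_i+r_j)·cross = 6.5·-76.0000 = -494.0000
edge 1: (6,4)→(14.5,29)  cross = 6·29 − 14.5·4 = 116.0000; (r_i+r_j)·cross = 20.5·116.0000 = 2378.0000
edge 2: (14.5,29)→(0.5,40)  cross = 14.5·40 − 0.5·29 = 565.5000; (r_i+r_j)·cross = 15·565.5000 = 8482.5000
edge 3: (0.5,40)→(0.5,13)  cross = 0.5·13 − 0.5·40 = -13.5000; (r_i+r_j)·cross = 1·-13.5000 = -13.5000
Σcross = 592.0000 → A = |Σcross|/2 = 296.0000 mm²
Σ(r_i+r_j)·cross = 10353.0000 → first moment M = |Σ|/6 = 1725.5000
R_c = M/A = 1725.5000/296.0000 = 5.8294 mm
θ = 64° = 1.117011 rad
V = θ·R_c·A = 1.117011·5.8294·296.0000 = 1927.402 mm³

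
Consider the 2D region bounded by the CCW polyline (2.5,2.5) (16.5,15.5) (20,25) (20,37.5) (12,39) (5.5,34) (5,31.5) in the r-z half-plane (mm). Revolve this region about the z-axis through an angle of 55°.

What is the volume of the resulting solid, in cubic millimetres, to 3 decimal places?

Volume = 4348.048 mm³

Profile (r,z), 7 vertices: (2.5,2.5) (16.5,15.5) (20,25) (20,37.5) (12,39) (5.5,34) (5,31.5)
edge 0: (2.5,2.5)→(16.5,15.5)  cross = 2.5·15.5 − 16.5·2.5 = -2.5000; (r_i+r_j)·cross = 19·-2.5000 = -47.5000
edge 1: (16.5,15.5)→(20,25)  cross = 16.5·25 − 20·15.5 = 102.5000; (r_i+r_j)·cross = 36.5·102.5000 = 3741.2500
edge 2: (20,25)→(20,37.5)  cross = 20·37.5 − 20·25 = 250.0000; (r_i+r_j)·cross = 40·250.0000 = 10000.0000
edge 3: (20,37.5)→(12,39)  cross = 20·39 − 12·37.5 = 330.0000; (r_i+r_j)·cross = 32·330.0000 = 10560.0000
edge 4: (12,39)→(5.5,34)  cross = 12·34 − 5.5·39 = 193.5000; (r_i+r_j)·cross = 17.5·193.5000 = 3386.2500
edge 5: (5.5,34)→(5,31.5)  cross = 5.5·31.5 − 5·34 = 3.2500; (r_i+r_j)·cross = 10.5·3.2500 = 34.1250
edge 6: (5,31.5)→(2.5,2.5)  cross = 5·2.5 − 2.5·31.5 = -66.2500; (r_i+r_j)·cross = 7.5·-66.2500 = -496.8750
Σcross = 810.5000 → A = |Σcross|/2 = 405.2500 mm²
Σ(r_i+r_j)·cross = 27177.2500 → first moment M = |Σ|/6 = 4529.5417
R_c = M/A = 4529.5417/405.2500 = 11.1772 mm
θ = 55° = 0.959931 rad
V = θ·R_c·A = 0.959931·11.1772·405.2500 = 4348.048 mm³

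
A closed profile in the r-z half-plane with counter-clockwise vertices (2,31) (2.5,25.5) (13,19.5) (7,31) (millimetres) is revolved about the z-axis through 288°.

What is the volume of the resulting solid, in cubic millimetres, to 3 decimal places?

Profile (r,z), 4 vertices: (2,31) (2.5,25.5) (13,19.5) (7,31)
edge 0: (2,31)→(2.5,25.5)  cross = 2·25.5 − 2.5·31 = -26.5000; (r_i+r_j)·cross = 4.5·-26.5000 = -119.2500
edge 1: (2.5,25.5)→(13,19.5)  cross = 2.5·19.5 − 13·25.5 = -282.7500; (r_i+r_j)·cross = 15.5·-282.7500 = -4382.6250
edge 2: (13,19.5)→(7,31)  cross = 13·31 − 7·19.5 = 266.5000; (r_i+r_j)·cross = 20·266.5000 = 5330.0000
edge 3: (7,31)→(2,31)  cross = 7·31 − 2·31 = 155.0000; (r_i+r_j)·cross = 9·155.0000 = 1395.0000
Σcross = 112.2500 → A = |Σcross|/2 = 56.1250 mm²
Σ(r_i+r_j)·cross = 2223.1250 → first moment M = |Σ|/6 = 370.5208
R_c = M/A = 370.5208/56.1250 = 6.6017 mm
θ = 288° = 5.026548 rad
V = θ·R_c·A = 5.026548·6.6017·56.1250 = 1862.441 mm³

Volume = 1862.441 mm³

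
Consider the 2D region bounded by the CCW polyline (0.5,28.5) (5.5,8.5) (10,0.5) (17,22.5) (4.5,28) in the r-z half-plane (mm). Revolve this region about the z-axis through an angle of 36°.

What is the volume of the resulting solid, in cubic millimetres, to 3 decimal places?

Profile (r,z), 5 vertices: (0.5,28.5) (5.5,8.5) (10,0.5) (17,22.5) (4.5,28)
edge 0: (0.5,28.5)→(5.5,8.5)  cross = 0.5·8.5 − 5.5·28.5 = -152.5000; (r_i+r_j)·cross = 6·-152.5000 = -915.0000
edge 1: (5.5,8.5)→(10,0.5)  cross = 5.5·0.5 − 10·8.5 = -82.2500; (r_i+r_j)·cross = 15.5·-82.2500 = -1274.8750
edge 2: (10,0.5)→(17,22.5)  cross = 10·22.5 − 17·0.5 = 216.5000; (r_i+r_j)·cross = 27·216.5000 = 5845.5000
edge 3: (17,22.5)→(4.5,28)  cross = 17·28 − 4.5·22.5 = 374.7500; (r_i+r_j)·cross = 21.5·374.7500 = 8057.1250
edge 4: (4.5,28)→(0.5,28.5)  cross = 4.5·28.5 − 0.5·28 = 114.2500; (r_i+r_j)·cross = 5·114.2500 = 571.2500
Σcross = 470.7500 → A = |Σcross|/2 = 235.3750 mm²
Σ(r_i+r_j)·cross = 12284.0000 → first moment M = |Σ|/6 = 2047.3333
R_c = M/A = 2047.3333/235.3750 = 8.6982 mm
θ = 36° = 0.628319 rad
V = θ·R_c·A = 0.628319·8.6982·235.3750 = 1286.377 mm³

Volume = 1286.377 mm³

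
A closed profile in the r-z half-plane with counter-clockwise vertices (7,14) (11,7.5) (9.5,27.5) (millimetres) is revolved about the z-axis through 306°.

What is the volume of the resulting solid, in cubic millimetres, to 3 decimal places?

Profile (r,z), 3 vertices: (7,14) (11,7.5) (9.5,27.5)
edge 0: (7,14)→(11,7.5)  cross = 7·7.5 − 11·14 = -101.5000; (r_i+r_j)·cross = 18·-101.5000 = -1827.0000
edge 1: (11,7.5)→(9.5,27.5)  cross = 11·27.5 − 9.5·7.5 = 231.2500; (r_i+r_j)·cross = 20.5·231.2500 = 4740.6250
edge 2: (9.5,27.5)→(7,14)  cross = 9.5·14 − 7·27.5 = -59.5000; (r_i+r_j)·cross = 16.5·-59.5000 = -981.7500
Σcross = 70.2500 → A = |Σcross|/2 = 35.1250 mm²
Σ(r_i+r_j)·cross = 1931.8750 → first moment M = |Σ|/6 = 321.9792
R_c = M/A = 321.9792/35.1250 = 9.1667 mm
θ = 306° = 5.340708 rad
V = θ·R_c·A = 5.340708·9.1667·35.1250 = 1719.597 mm³

Volume = 1719.597 mm³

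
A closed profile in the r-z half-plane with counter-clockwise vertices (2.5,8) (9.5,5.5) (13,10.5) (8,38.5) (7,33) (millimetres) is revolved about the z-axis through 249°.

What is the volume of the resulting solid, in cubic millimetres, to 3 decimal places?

Profile (r,z), 5 vertices: (2.5,8) (9.5,5.5) (13,10.5) (8,38.5) (7,33)
edge 0: (2.5,8)→(9.5,5.5)  cross = 2.5·5.5 − 9.5·8 = -62.2500; (r_i+r_j)·cross = 12·-62.2500 = -747.0000
edge 1: (9.5,5.5)→(13,10.5)  cross = 9.5·10.5 − 13·5.5 = 28.2500; (r_i+r_j)·cross = 22.5·28.2500 = 635.6250
edge 2: (13,10.5)→(8,38.5)  cross = 13·38.5 − 8·10.5 = 416.5000; (r_i+r_j)·cross = 21·416.5000 = 8746.5000
edge 3: (8,38.5)→(7,33)  cross = 8·33 − 7·38.5 = -5.5000; (r_i+r_j)·cross = 15·-5.5000 = -82.5000
edge 4: (7,33)→(2.5,8)  cross = 7·8 − 2.5·33 = -26.5000; (r_i+r_j)·cross = 9.5·-26.5000 = -251.7500
Σcross = 350.5000 → A = |Σcross|/2 = 175.2500 mm²
Σ(r_i+r_j)·cross = 8300.8750 → first moment M = |Σ|/6 = 1383.4792
R_c = M/A = 1383.4792/175.2500 = 7.8943 mm
θ = 249° = 4.345870 rad
V = θ·R_c·A = 4.345870·7.8943·175.2500 = 6012.420 mm³

Volume = 6012.420 mm³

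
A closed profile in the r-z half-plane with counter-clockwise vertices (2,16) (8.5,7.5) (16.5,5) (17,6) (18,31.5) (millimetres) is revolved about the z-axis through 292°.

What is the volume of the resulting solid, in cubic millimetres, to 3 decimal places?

Volume = 14125.203 mm³

Profile (r,z), 5 vertices: (2,16) (8.5,7.5) (16.5,5) (17,6) (18,31.5)
edge 0: (2,16)→(8.5,7.5)  cross = 2·7.5 − 8.5·16 = -121.0000; (r_i+r_j)·cross = 10.5·-121.0000 = -1270.5000
edge 1: (8.5,7.5)→(16.5,5)  cross = 8.5·5 − 16.5·7.5 = -81.2500; (r_i+r_j)·cross = 25·-81.2500 = -2031.2500
edge 2: (16.5,5)→(17,6)  cross = 16.5·6 − 17·5 = 14.0000; (r_i+r_j)·cross = 33.5·14.0000 = 469.0000
edge 3: (17,6)→(18,31.5)  cross = 17·31.5 − 18·6 = 427.5000; (r_i+r_j)·cross = 35·427.5000 = 14962.5000
edge 4: (18,31.5)→(2,16)  cross = 18·16 − 2·31.5 = 225.0000; (r_i+r_j)·cross = 20·225.0000 = 4500.0000
Σcross = 464.2500 → A = |Σcross|/2 = 232.1250 mm²
Σ(r_i+r_j)·cross = 16629.7500 → first moment M = |Σ|/6 = 2771.6250
R_c = M/A = 2771.6250/232.1250 = 11.9402 mm
θ = 292° = 5.096361 rad
V = θ·R_c·A = 5.096361·11.9402·232.1250 = 14125.203 mm³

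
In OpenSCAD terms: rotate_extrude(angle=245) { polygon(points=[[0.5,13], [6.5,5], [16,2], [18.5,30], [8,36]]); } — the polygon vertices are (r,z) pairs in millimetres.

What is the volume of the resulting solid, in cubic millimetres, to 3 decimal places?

Profile (r,z), 5 vertices: (0.5,13) (6.5,5) (16,2) (18.5,30) (8,36)
edge 0: (0.5,13)→(6.5,5)  cross = 0.5·5 − 6.5·13 = -82.0000; (r_i+r_j)·cross = 7·-82.0000 = -574.0000
edge 1: (6.5,5)→(16,2)  cross = 6.5·2 − 16·5 = -67.0000; (r_i+r_j)·cross = 22.5·-67.0000 = -1507.5000
edge 2: (16,2)→(18.5,30)  cross = 16·30 − 18.5·2 = 443.0000; (r_i+r_j)·cross = 34.5·443.0000 = 15283.5000
edge 3: (18.5,30)→(8,36)  cross = 18.5·36 − 8·30 = 426.0000; (r_i+r_j)·cross = 26.5·426.0000 = 11289.0000
edge 4: (8,36)→(0.5,13)  cross = 8·13 − 0.5·36 = 86.0000; (r_i+r_j)·cross = 8.5·86.0000 = 731.0000
Σcross = 806.0000 → A = |Σcross|/2 = 403.0000 mm²
Σ(r_i+r_j)·cross = 25222.0000 → first moment M = |Σ|/6 = 4203.6667
R_c = M/A = 4203.6667/403.0000 = 10.4309 mm
θ = 245° = 4.276057 rad
V = θ·R_c·A = 4.276057·10.4309·403.0000 = 17975.117 mm³

Volume = 17975.117 mm³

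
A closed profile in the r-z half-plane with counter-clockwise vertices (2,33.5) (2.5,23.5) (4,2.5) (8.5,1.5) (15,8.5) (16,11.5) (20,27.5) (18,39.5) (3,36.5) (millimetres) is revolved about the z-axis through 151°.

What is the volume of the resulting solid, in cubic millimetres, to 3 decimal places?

Volume = 13875.739 mm³

Profile (r,z), 9 vertices: (2,33.5) (2.5,23.5) (4,2.5) (8.5,1.5) (15,8.5) (16,11.5) (20,27.5) (18,39.5) (3,36.5)
edge 0: (2,33.5)→(2.5,23.5)  cross = 2·23.5 − 2.5·33.5 = -36.7500; (r_i+r_j)·cross = 4.5·-36.7500 = -165.3750
edge 1: (2.5,23.5)→(4,2.5)  cross = 2.5·2.5 − 4·23.5 = -87.7500; (r_i+r_j)·cross = 6.5·-87.7500 = -570.3750
edge 2: (4,2.5)→(8.5,1.5)  cross = 4·1.5 − 8.5·2.5 = -15.2500; (r_i+r_j)·cross = 12.5·-15.2500 = -190.6250
edge 3: (8.5,1.5)→(15,8.5)  cross = 8.5·8.5 − 15·1.5 = 49.7500; (r_i+r_j)·cross = 23.5·49.7500 = 1169.1250
edge 4: (15,8.5)→(16,11.5)  cross = 15·11.5 − 16·8.5 = 36.5000; (r_i+r_j)·cross = 31·36.5000 = 1131.5000
edge 5: (16,11.5)→(20,27.5)  cross = 16·27.5 − 20·11.5 = 210.0000; (r_i+r_j)·cross = 36·210.0000 = 7560.0000
edge 6: (20,27.5)→(18,39.5)  cross = 20·39.5 − 18·27.5 = 295.0000; (r_i+r_j)·cross = 38·295.0000 = 11210.0000
edge 7: (18,39.5)→(3,36.5)  cross = 18·36.5 − 3·39.5 = 538.5000; (r_i+r_j)·cross = 21·538.5000 = 11308.5000
edge 8: (3,36.5)→(2,33.5)  cross = 3·33.5 − 2·36.5 = 27.5000; (r_i+r_j)·cross = 5·27.5000 = 137.5000
Σcross = 1017.5000 → A = |Σcross|/2 = 508.7500 mm²
Σ(r_i+r_j)·cross = 31590.2500 → first moment M = |Σ|/6 = 5265.0417
R_c = M/A = 5265.0417/508.7500 = 10.3490 mm
θ = 151° = 2.635447 rad
V = θ·R_c·A = 2.635447·10.3490·508.7500 = 13875.739 mm³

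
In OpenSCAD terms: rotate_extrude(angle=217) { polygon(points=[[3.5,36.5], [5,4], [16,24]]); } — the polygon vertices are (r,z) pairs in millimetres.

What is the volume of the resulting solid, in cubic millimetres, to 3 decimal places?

Volume = 5992.715 mm³

Profile (r,z), 3 vertices: (3.5,36.5) (5,4) (16,24)
edge 0: (3.5,36.5)→(5,4)  cross = 3.5·4 − 5·36.5 = -168.5000; (r_i+r_j)·cross = 8.5·-168.5000 = -1432.2500
edge 1: (5,4)→(16,24)  cross = 5·24 − 16·4 = 56.0000; (r_i+r_j)·cross = 21·56.0000 = 1176.0000
edge 2: (16,24)→(3.5,36.5)  cross = 16·36.5 − 3.5·24 = 500.0000; (r_i+r_j)·cross = 19.5·500.0000 = 9750.0000
Σcross = 387.5000 → A = |Σcross|/2 = 193.7500 mm²
Σ(r_i+r_j)·cross = 9493.7500 → first moment M = |Σ|/6 = 1582.2917
R_c = M/A = 1582.2917/193.7500 = 8.1667 mm
θ = 217° = 3.787364 rad
V = θ·R_c·A = 3.787364·8.1667·193.7500 = 5992.715 mm³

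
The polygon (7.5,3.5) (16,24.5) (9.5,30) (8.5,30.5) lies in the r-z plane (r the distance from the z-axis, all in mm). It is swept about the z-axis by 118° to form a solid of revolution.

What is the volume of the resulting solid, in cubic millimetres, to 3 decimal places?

Profile (r,z), 4 vertices: (7.5,3.5) (16,24.5) (9.5,30) (8.5,30.5)
edge 0: (7.5,3.5)→(16,24.5)  cross = 7.5·24.5 − 16·3.5 = 127.7500; (r_i+r_j)·cross = 23.5·127.7500 = 3002.1250
edge 1: (16,24.5)→(9.5,30)  cross = 16·30 − 9.5·24.5 = 247.2500; (r_i+r_j)·cross = 25.5·247.2500 = 6304.8750
edge 2: (9.5,30)→(8.5,30.5)  cross = 9.5·30.5 − 8.5·30 = 34.7500; (r_i+r_j)·cross = 18·34.7500 = 625.5000
edge 3: (8.5,30.5)→(7.5,3.5)  cross = 8.5·3.5 − 7.5·30.5 = -199.0000; (r_i+r_j)·cross = 16·-199.0000 = -3184.0000
Σcross = 210.7500 → A = |Σcross|/2 = 105.3750 mm²
Σ(r_i+r_j)·cross = 6748.5000 → first moment M = |Σ|/6 = 1124.7500
R_c = M/A = 1124.7500/105.3750 = 10.6738 mm
θ = 118° = 2.059489 rad
V = θ·R_c·A = 2.059489·10.6738·105.3750 = 2316.410 mm³

Volume = 2316.410 mm³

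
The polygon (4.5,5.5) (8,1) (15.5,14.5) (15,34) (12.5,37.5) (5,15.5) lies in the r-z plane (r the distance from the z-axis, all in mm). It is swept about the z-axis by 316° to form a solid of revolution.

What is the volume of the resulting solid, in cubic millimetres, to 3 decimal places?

Profile (r,z), 6 vertices: (4.5,5.5) (8,1) (15.5,14.5) (15,34) (12.5,37.5) (5,15.5)
edge 0: (4.5,5.5)→(8,1)  cross = 4.5·1 − 8·5.5 = -39.5000; (r_i+r_j)·cross = 12.5·-39.5000 = -493.7500
edge 1: (8,1)→(15.5,14.5)  cross = 8·14.5 − 15.5·1 = 100.5000; (r_i+r_j)·cross = 23.5·100.5000 = 2361.7500
edge 2: (15.5,14.5)→(15,34)  cross = 15.5·34 − 15·14.5 = 309.5000; (r_i+r_j)·cross = 30.5·309.5000 = 9439.7500
edge 3: (15,34)→(12.5,37.5)  cross = 15·37.5 − 12.5·34 = 137.5000; (r_i+r_j)·cross = 27.5·137.5000 = 3781.2500
edge 4: (12.5,37.5)→(5,15.5)  cross = 12.5·15.5 − 5·37.5 = 6.2500; (r_i+r_j)·cross = 17.5·6.2500 = 109.3750
edge 5: (5,15.5)→(4.5,5.5)  cross = 5·5.5 − 4.5·15.5 = -42.2500; (r_i+r_j)·cross = 9.5·-42.2500 = -401.3750
Σcross = 472.0000 → A = |Σcross|/2 = 236.0000 mm²
Σ(r_i+r_j)·cross = 14797.0000 → first moment M = |Σ|/6 = 2466.1667
R_c = M/A = 2466.1667/236.0000 = 10.4499 mm
θ = 316° = 5.515240 rad
V = θ·R_c·A = 5.515240·10.4499·236.0000 = 13601.502 mm³

Volume = 13601.502 mm³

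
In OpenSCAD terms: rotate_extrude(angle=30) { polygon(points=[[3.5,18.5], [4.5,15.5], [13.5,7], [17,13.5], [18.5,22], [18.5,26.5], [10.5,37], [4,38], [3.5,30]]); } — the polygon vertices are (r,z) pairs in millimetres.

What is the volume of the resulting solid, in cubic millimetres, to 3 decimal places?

Volume = 1835.236 mm³

Profile (r,z), 9 vertices: (3.5,18.5) (4.5,15.5) (13.5,7) (17,13.5) (18.5,22) (18.5,26.5) (10.5,37) (4,38) (3.5,30)
edge 0: (3.5,18.5)→(4.5,15.5)  cross = 3.5·15.5 − 4.5·18.5 = -29.0000; (r_i+r_j)·cross = 8·-29.0000 = -232.0000
edge 1: (4.5,15.5)→(13.5,7)  cross = 4.5·7 − 13.5·15.5 = -177.7500; (r_i+r_j)·cross = 18·-177.7500 = -3199.5000
edge 2: (13.5,7)→(17,13.5)  cross = 13.5·13.5 − 17·7 = 63.2500; (r_i+r_j)·cross = 30.5·63.2500 = 1929.1250
edge 3: (17,13.5)→(18.5,22)  cross = 17·22 − 18.5·13.5 = 124.2500; (r_i+r_j)·cross = 35.5·124.2500 = 4410.8750
edge 4: (18.5,22)→(18.5,26.5)  cross = 18.5·26.5 − 18.5·22 = 83.2500; (r_i+r_j)·cross = 37·83.2500 = 3080.2500
edge 5: (18.5,26.5)→(10.5,37)  cross = 18.5·37 − 10.5·26.5 = 406.2500; (r_i+r_j)·cross = 29·406.2500 = 11781.2500
edge 6: (10.5,37)→(4,38)  cross = 10.5·38 − 4·37 = 251.0000; (r_i+r_j)·cross = 14.5·251.0000 = 3639.5000
edge 7: (4,38)→(3.5,30)  cross = 4·30 − 3.5·38 = -13.0000; (r_i+r_j)·cross = 7.5·-13.0000 = -97.5000
edge 8: (3.5,30)→(3.5,18.5)  cross = 3.5·18.5 − 3.5·30 = -40.2500; (r_i+r_j)·cross = 7·-40.2500 = -281.7500
Σcross = 668.0000 → A = |Σcross|/2 = 334.0000 mm²
Σ(r_i+r_j)·cross = 21030.2500 → first moment M = |Σ|/6 = 3505.0417
R_c = M/A = 3505.0417/334.0000 = 10.4941 mm
θ = 30° = 0.523599 rad
V = θ·R_c·A = 0.523599·10.4941·334.0000 = 1835.236 mm³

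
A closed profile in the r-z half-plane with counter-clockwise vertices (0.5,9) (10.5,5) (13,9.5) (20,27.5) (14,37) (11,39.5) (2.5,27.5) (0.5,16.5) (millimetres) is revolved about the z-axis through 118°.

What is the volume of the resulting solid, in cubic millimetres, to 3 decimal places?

Volume = 8197.279 mm³

Profile (r,z), 8 vertices: (0.5,9) (10.5,5) (13,9.5) (20,27.5) (14,37) (11,39.5) (2.5,27.5) (0.5,16.5)
edge 0: (0.5,9)→(10.5,5)  cross = 0.5·5 − 10.5·9 = -92.0000; (r_i+r_j)·cross = 11·-92.0000 = -1012.0000
edge 1: (10.5,5)→(13,9.5)  cross = 10.5·9.5 − 13·5 = 34.7500; (r_i+r_j)·cross = 23.5·34.7500 = 816.6250
edge 2: (13,9.5)→(20,27.5)  cross = 13·27.5 − 20·9.5 = 167.5000; (r_i+r_j)·cross = 33·167.5000 = 5527.5000
edge 3: (20,27.5)→(14,37)  cross = 20·37 − 14·27.5 = 355.0000; (r_i+r_j)·cross = 34·355.0000 = 12070.0000
edge 4: (14,37)→(11,39.5)  cross = 14·39.5 − 11·37 = 146.0000; (r_i+r_j)·cross = 25·146.0000 = 3650.0000
edge 5: (11,39.5)→(2.5,27.5)  cross = 11·27.5 − 2.5·39.5 = 203.7500; (r_i+r_j)·cross = 13.5·203.7500 = 2750.6250
edge 6: (2.5,27.5)→(0.5,16.5)  cross = 2.5·16.5 − 0.5·27.5 = 27.5000; (r_i+r_j)·cross = 3·27.5000 = 82.5000
edge 7: (0.5,16.5)→(0.5,9)  cross = 0.5·9 − 0.5·16.5 = -3.7500; (r_i+r_j)·cross = 1·-3.7500 = -3.7500
Σcross = 838.7500 → A = |Σcross|/2 = 419.3750 mm²
Σ(r_i+r_j)·cross = 23881.5000 → first moment M = |Σ|/6 = 3980.2500
R_c = M/A = 3980.2500/419.3750 = 9.4909 mm
θ = 118° = 2.059489 rad
V = θ·R_c·A = 2.059489·9.4909·419.3750 = 8197.279 mm³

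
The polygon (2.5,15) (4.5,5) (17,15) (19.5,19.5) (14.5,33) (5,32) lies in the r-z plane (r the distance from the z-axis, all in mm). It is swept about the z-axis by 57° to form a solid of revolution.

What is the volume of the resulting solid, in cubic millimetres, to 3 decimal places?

Volume = 3104.018 mm³

Profile (r,z), 6 vertices: (2.5,15) (4.5,5) (17,15) (19.5,19.5) (14.5,33) (5,32)
edge 0: (2.5,15)→(4.5,5)  cross = 2.5·5 − 4.5·15 = -55.0000; (r_i+r_j)·cross = 7·-55.0000 = -385.0000
edge 1: (4.5,5)→(17,15)  cross = 4.5·15 − 17·5 = -17.5000; (r_i+r_j)·cross = 21.5·-17.5000 = -376.2500
edge 2: (17,15)→(19.5,19.5)  cross = 17·19.5 − 19.5·15 = 39.0000; (r_i+r_j)·cross = 36.5·39.0000 = 1423.5000
edge 3: (19.5,19.5)→(14.5,33)  cross = 19.5·33 − 14.5·19.5 = 360.7500; (r_i+r_j)·cross = 34·360.7500 = 12265.5000
edge 4: (14.5,33)→(5,32)  cross = 14.5·32 − 5·33 = 299.0000; (r_i+r_j)·cross = 19.5·299.0000 = 5830.5000
edge 5: (5,32)→(2.5,15)  cross = 5·15 − 2.5·32 = -5.0000; (r_i+r_j)·cross = 7.5·-5.0000 = -37.5000
Σcross = 621.2500 → A = |Σcross|/2 = 310.6250 mm²
Σ(r_i+r_j)·cross = 18720.7500 → first moment M = |Σ|/6 = 3120.1250
R_c = M/A = 3120.1250/310.6250 = 10.0447 mm
θ = 57° = 0.994838 rad
V = θ·R_c·A = 0.994838·10.0447·310.6250 = 3104.018 mm³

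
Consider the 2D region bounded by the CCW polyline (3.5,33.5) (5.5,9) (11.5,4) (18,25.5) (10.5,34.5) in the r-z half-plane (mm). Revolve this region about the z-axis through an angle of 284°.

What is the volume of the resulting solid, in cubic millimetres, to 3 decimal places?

Volume = 14100.466 mm³

Profile (r,z), 5 vertices: (3.5,33.5) (5.5,9) (11.5,4) (18,25.5) (10.5,34.5)
edge 0: (3.5,33.5)→(5.5,9)  cross = 3.5·9 − 5.5·33.5 = -152.7500; (r_i+r_j)·cross = 9·-152.7500 = -1374.7500
edge 1: (5.5,9)→(11.5,4)  cross = 5.5·4 − 11.5·9 = -81.5000; (r_i+r_j)·cross = 17·-81.5000 = -1385.5000
edge 2: (11.5,4)→(18,25.5)  cross = 11.5·25.5 − 18·4 = 221.2500; (r_i+r_j)·cross = 29.5·221.2500 = 6526.8750
edge 3: (18,25.5)→(10.5,34.5)  cross = 18·34.5 − 10.5·25.5 = 353.2500; (r_i+r_j)·cross = 28.5·353.2500 = 10067.6250
edge 4: (10.5,34.5)→(3.5,33.5)  cross = 10.5·33.5 − 3.5·34.5 = 231.0000; (r_i+r_j)·cross = 14·231.0000 = 3234.0000
Σcross = 571.2500 → A = |Σcross|/2 = 285.6250 mm²
Σ(r_i+r_j)·cross = 17068.2500 → first moment M = |Σ|/6 = 2844.7083
R_c = M/A = 2844.7083/285.6250 = 9.9596 mm
θ = 284° = 4.956735 rad
V = θ·R_c·A = 4.956735·9.9596·285.6250 = 14100.466 mm³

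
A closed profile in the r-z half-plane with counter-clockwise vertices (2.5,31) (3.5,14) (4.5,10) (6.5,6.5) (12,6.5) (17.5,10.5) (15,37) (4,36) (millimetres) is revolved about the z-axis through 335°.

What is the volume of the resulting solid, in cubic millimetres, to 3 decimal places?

Volume = 21668.194 mm³

Profile (r,z), 8 vertices: (2.5,31) (3.5,14) (4.5,10) (6.5,6.5) (12,6.5) (17.5,10.5) (15,37) (4,36)
edge 0: (2.5,31)→(3.5,14)  cross = 2.5·14 − 3.5·31 = -73.5000; (r_i+r_j)·cross = 6·-73.5000 = -441.0000
edge 1: (3.5,14)→(4.5,10)  cross = 3.5·10 − 4.5·14 = -28.0000; (r_i+r_j)·cross = 8·-28.0000 = -224.0000
edge 2: (4.5,10)→(6.5,6.5)  cross = 4.5·6.5 − 6.5·10 = -35.7500; (r_i+r_j)·cross = 11·-35.7500 = -393.2500
edge 3: (6.5,6.5)→(12,6.5)  cross = 6.5·6.5 − 12·6.5 = -35.7500; (r_i+r_j)·cross = 18.5·-35.7500 = -661.3750
edge 4: (12,6.5)→(17.5,10.5)  cross = 12·10.5 − 17.5·6.5 = 12.2500; (r_i+r_j)·cross = 29.5·12.2500 = 361.3750
edge 5: (17.5,10.5)→(15,37)  cross = 17.5·37 − 15·10.5 = 490.0000; (r_i+r_j)·cross = 32.5·490.0000 = 15925.0000
edge 6: (15,37)→(4,36)  cross = 15·36 − 4·37 = 392.0000; (r_i+r_j)·cross = 19·392.0000 = 7448.0000
edge 7: (4,36)→(2.5,31)  cross = 4·31 − 2.5·36 = 34.0000; (r_i+r_j)·cross = 6.5·34.0000 = 221.0000
Σcross = 755.2500 → A = |Σcross|/2 = 377.6250 mm²
Σ(r_i+r_j)·cross = 22235.7500 → first moment M = |Σ|/6 = 3705.9583
R_c = M/A = 3705.9583/377.6250 = 9.8139 mm
θ = 335° = 5.846853 rad
V = θ·R_c·A = 5.846853·9.8139·377.6250 = 21668.194 mm³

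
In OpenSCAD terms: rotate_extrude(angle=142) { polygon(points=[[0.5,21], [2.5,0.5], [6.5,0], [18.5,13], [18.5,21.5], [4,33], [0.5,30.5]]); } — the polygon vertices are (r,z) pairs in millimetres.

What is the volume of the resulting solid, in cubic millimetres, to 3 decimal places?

Profile (r,z), 7 vertices: (0.5,21) (2.5,0.5) (6.5,0) (18.5,13) (18.5,21.5) (4,33) (0.5,30.5)
edge 0: (0.5,21)→(2.5,0.5)  cross = 0.5·0.5 − 2.5·21 = -52.2500; (r_i+r_j)·cross = 3·-52.2500 = -156.7500
edge 1: (2.5,0.5)→(6.5,0)  cross = 2.5·0 − 6.5·0.5 = -3.2500; (r_i+r_j)·cross = 9·-3.2500 = -29.2500
edge 2: (6.5,0)→(18.5,13)  cross = 6.5·13 − 18.5·0 = 84.5000; (r_i+r_j)·cross = 25·84.5000 = 2112.5000
edge 3: (18.5,13)→(18.5,21.5)  cross = 18.5·21.5 − 18.5·13 = 157.2500; (r_i+r_j)·cross = 37·157.2500 = 5818.2500
edge 4: (18.5,21.5)→(4,33)  cross = 18.5·33 − 4·21.5 = 524.5000; (r_i+r_j)·cross = 22.5·524.5000 = 11801.2500
edge 5: (4,33)→(0.5,30.5)  cross = 4·30.5 − 0.5·33 = 105.5000; (r_i+r_j)·cross = 4.5·105.5000 = 474.7500
edge 6: (0.5,30.5)→(0.5,21)  cross = 0.5·21 − 0.5·30.5 = -4.7500; (r_i+r_j)·cross = 1·-4.7500 = -4.7500
Σcross = 811.5000 → A = |Σcross|/2 = 405.7500 mm²
Σ(r_i+r_j)·cross = 20016.0000 → first moment M = |Σ|/6 = 3336.0000
R_c = M/A = 3336.0000/405.7500 = 8.2218 mm
θ = 142° = 2.478368 rad
V = θ·R_c·A = 2.478368·8.2218·405.7500 = 8267.834 mm³

Volume = 8267.834 mm³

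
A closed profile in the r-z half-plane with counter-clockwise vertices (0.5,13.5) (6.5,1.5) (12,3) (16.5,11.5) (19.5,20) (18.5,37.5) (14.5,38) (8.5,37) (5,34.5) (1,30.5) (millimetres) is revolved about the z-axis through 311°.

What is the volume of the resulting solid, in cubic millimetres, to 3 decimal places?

Volume = 28775.499 mm³

Profile (r,z), 10 vertices: (0.5,13.5) (6.5,1.5) (12,3) (16.5,11.5) (19.5,20) (18.5,37.5) (14.5,38) (8.5,37) (5,34.5) (1,30.5)
edge 0: (0.5,13.5)→(6.5,1.5)  cross = 0.5·1.5 − 6.5·13.5 = -87.0000; (r_i+r_j)·cross = 7·-87.0000 = -609.0000
edge 1: (6.5,1.5)→(12,3)  cross = 6.5·3 − 12·1.5 = 1.5000; (r_i+r_j)·cross = 18.5·1.5000 = 27.7500
edge 2: (12,3)→(16.5,11.5)  cross = 12·11.5 − 16.5·3 = 88.5000; (r_i+r_j)·cross = 28.5·88.5000 = 2522.2500
edge 3: (16.5,11.5)→(19.5,20)  cross = 16.5·20 − 19.5·11.5 = 105.7500; (r_i+r_j)·cross = 36·105.7500 = 3807.0000
edge 4: (19.5,20)→(18.5,37.5)  cross = 19.5·37.5 − 18.5·20 = 361.2500; (r_i+r_j)·cross = 38·361.2500 = 13727.5000
edge 5: (18.5,37.5)→(14.5,38)  cross = 18.5·38 − 14.5·37.5 = 159.2500; (r_i+r_j)·cross = 33·159.2500 = 5255.2500
edge 6: (14.5,38)→(8.5,37)  cross = 14.5·37 − 8.5·38 = 213.5000; (r_i+r_j)·cross = 23·213.5000 = 4910.5000
edge 7: (8.5,37)→(5,34.5)  cross = 8.5·34.5 − 5·37 = 108.2500; (r_i+r_j)·cross = 13.5·108.2500 = 1461.3750
edge 8: (5,34.5)→(1,30.5)  cross = 5·30.5 − 1·34.5 = 118.0000; (r_i+r_j)·cross = 6·118.0000 = 708.0000
edge 9: (1,30.5)→(0.5,13.5)  cross = 1·13.5 − 0.5·30.5 = -1.7500; (r_i+r_j)·cross = 1.5·-1.7500 = -2.6250
Σcross = 1067.2500 → A = |Σcross|/2 = 533.6250 mm²
Σ(r_i+r_j)·cross = 31808.0000 → first moment M = |Σ|/6 = 5301.3333
R_c = M/A = 5301.3333/533.6250 = 9.9346 mm
θ = 311° = 5.427974 rad
V = θ·R_c·A = 5.427974·9.9346·533.6250 = 28775.499 mm³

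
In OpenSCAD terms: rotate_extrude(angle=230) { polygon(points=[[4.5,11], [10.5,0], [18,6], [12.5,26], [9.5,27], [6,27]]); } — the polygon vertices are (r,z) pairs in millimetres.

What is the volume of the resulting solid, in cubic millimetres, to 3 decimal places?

Profile (r,z), 6 vertices: (4.5,11) (10.5,0) (18,6) (12.5,26) (9.5,27) (6,27)
edge 0: (4.5,11)→(10.5,0)  cross = 4.5·0 − 10.5·11 = -115.5000; (r_i+r_j)·cross = 15·-115.5000 = -1732.5000
edge 1: (10.5,0)→(18,6)  cross = 10.5·6 − 18·0 = 63.0000; (r_i+r_j)·cross = 28.5·63.0000 = 1795.5000
edge 2: (18,6)→(12.5,26)  cross = 18·26 − 12.5·6 = 393.0000; (r_i+r_j)·cross = 30.5·393.0000 = 11986.5000
edge 3: (12.5,26)→(9.5,27)  cross = 12.5·27 − 9.5·26 = 90.5000; (r_i+r_j)·cross = 22·90.5000 = 1991.0000
edge 4: (9.5,27)→(6,27)  cross = 9.5·27 − 6·27 = 94.5000; (r_i+r_j)·cross = 15.5·94.5000 = 1464.7500
edge 5: (6,27)→(4.5,11)  cross = 6·11 − 4.5·27 = -55.5000; (r_i+r_j)·cross = 10.5·-55.5000 = -582.7500
Σcross = 470.0000 → A = |Σcross|/2 = 235.0000 mm²
Σ(r_i+r_j)·cross = 14922.5000 → first moment M = |Σ|/6 = 2487.0833
R_c = M/A = 2487.0833/235.0000 = 10.5833 mm
θ = 230° = 4.014257 rad
V = θ·R_c·A = 4.014257·10.5833·235.0000 = 9983.792 mm³

Volume = 9983.792 mm³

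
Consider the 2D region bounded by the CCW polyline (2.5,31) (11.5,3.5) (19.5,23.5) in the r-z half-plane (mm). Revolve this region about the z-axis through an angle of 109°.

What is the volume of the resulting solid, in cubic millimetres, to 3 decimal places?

Volume = 4248.713 mm³

Profile (r,z), 3 vertices: (2.5,31) (11.5,3.5) (19.5,23.5)
edge 0: (2.5,31)→(11.5,3.5)  cross = 2.5·3.5 − 11.5·31 = -347.7500; (r_i+r_j)·cross = 14·-347.7500 = -4868.5000
edge 1: (11.5,3.5)→(19.5,23.5)  cross = 11.5·23.5 − 19.5·3.5 = 202.0000; (r_i+r_j)·cross = 31·202.0000 = 6262.0000
edge 2: (19.5,23.5)→(2.5,31)  cross = 19.5·31 − 2.5·23.5 = 545.7500; (r_i+r_j)·cross = 22·545.7500 = 12006.5000
Σcross = 400.0000 → A = |Σcross|/2 = 200.0000 mm²
Σ(r_i+r_j)·cross = 13400.0000 → first moment M = |Σ|/6 = 2233.3333
R_c = M/A = 2233.3333/200.0000 = 11.1667 mm
θ = 109° = 1.902409 rad
V = θ·R_c·A = 1.902409·11.1667·200.0000 = 4248.713 mm³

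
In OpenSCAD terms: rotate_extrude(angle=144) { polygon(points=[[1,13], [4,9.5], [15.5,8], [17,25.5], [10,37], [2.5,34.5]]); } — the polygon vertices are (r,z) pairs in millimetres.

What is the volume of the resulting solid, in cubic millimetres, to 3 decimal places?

Volume = 8047.923 mm³

Profile (r,z), 6 vertices: (1,13) (4,9.5) (15.5,8) (17,25.5) (10,37) (2.5,34.5)
edge 0: (1,13)→(4,9.5)  cross = 1·9.5 − 4·13 = -42.5000; (r_i+r_j)·cross = 5·-42.5000 = -212.5000
edge 1: (4,9.5)→(15.5,8)  cross = 4·8 − 15.5·9.5 = -115.2500; (r_i+r_j)·cross = 19.5·-115.2500 = -2247.3750
edge 2: (15.5,8)→(17,25.5)  cross = 15.5·25.5 − 17·8 = 259.2500; (r_i+r_j)·cross = 32.5·259.2500 = 8425.6250
edge 3: (17,25.5)→(10,37)  cross = 17·37 − 10·25.5 = 374.0000; (r_i+r_j)·cross = 27·374.0000 = 10098.0000
edge 4: (10,37)→(2.5,34.5)  cross = 10·34.5 − 2.5·37 = 252.5000; (r_i+r_j)·cross = 12.5·252.5000 = 3156.2500
edge 5: (2.5,34.5)→(1,13)  cross = 2.5·13 − 1·34.5 = -2.0000; (r_i+r_j)·cross = 3.5·-2.0000 = -7.0000
Σcross = 726.0000 → A = |Σcross|/2 = 363.0000 mm²
Σ(r_i+r_j)·cross = 19213.0000 → first moment M = |Σ|/6 = 3202.1667
R_c = M/A = 3202.1667/363.0000 = 8.8214 mm
θ = 144° = 2.513274 rad
V = θ·R_c·A = 2.513274·8.8214·363.0000 = 8047.923 mm³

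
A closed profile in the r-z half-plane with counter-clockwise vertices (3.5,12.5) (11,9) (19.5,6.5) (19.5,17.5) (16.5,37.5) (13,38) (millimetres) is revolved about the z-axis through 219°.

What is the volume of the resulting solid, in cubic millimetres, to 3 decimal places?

Volume = 15409.167 mm³

Profile (r,z), 6 vertices: (3.5,12.5) (11,9) (19.5,6.5) (19.5,17.5) (16.5,37.5) (13,38)
edge 0: (3.5,12.5)→(11,9)  cross = 3.5·9 − 11·12.5 = -106.0000; (r_i+r_j)·cross = 14.5·-106.0000 = -1537.0000
edge 1: (11,9)→(19.5,6.5)  cross = 11·6.5 − 19.5·9 = -104.0000; (r_i+r_j)·cross = 30.5·-104.0000 = -3172.0000
edge 2: (19.5,6.5)→(19.5,17.5)  cross = 19.5·17.5 − 19.5·6.5 = 214.5000; (r_i+r_j)·cross = 39·214.5000 = 8365.5000
edge 3: (19.5,17.5)→(16.5,37.5)  cross = 19.5·37.5 − 16.5·17.5 = 442.5000; (r_i+r_j)·cross = 36·442.5000 = 15930.0000
edge 4: (16.5,37.5)→(13,38)  cross = 16.5·38 − 13·37.5 = 139.5000; (r_i+r_j)·cross = 29.5·139.5000 = 4115.2500
edge 5: (13,38)→(3.5,12.5)  cross = 13·12.5 − 3.5·38 = 29.5000; (r_i+r_j)·cross = 16.5·29.5000 = 486.7500
Σcross = 616.0000 → A = |Σcross|/2 = 308.0000 mm²
Σ(r_i+r_j)·cross = 24188.5000 → first moment M = |Σ|/6 = 4031.4167
R_c = M/A = 4031.4167/308.0000 = 13.0890 mm
θ = 219° = 3.822271 rad
V = θ·R_c·A = 3.822271·13.0890·308.0000 = 15409.167 mm³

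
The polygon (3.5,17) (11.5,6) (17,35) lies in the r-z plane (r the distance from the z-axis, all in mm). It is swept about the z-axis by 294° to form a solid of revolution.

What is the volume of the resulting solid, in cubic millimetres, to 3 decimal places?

Volume = 8004.778 mm³

Profile (r,z), 3 vertices: (3.5,17) (11.5,6) (17,35)
edge 0: (3.5,17)→(11.5,6)  cross = 3.5·6 − 11.5·17 = -174.5000; (r_i+r_j)·cross = 15·-174.5000 = -2617.5000
edge 1: (11.5,6)→(17,35)  cross = 11.5·35 − 17·6 = 300.5000; (r_i+r_j)·cross = 28.5·300.5000 = 8564.2500
edge 2: (17,35)→(3.5,17)  cross = 17·17 − 3.5·35 = 166.5000; (r_i+r_j)·cross = 20.5·166.5000 = 3413.2500
Σcross = 292.5000 → A = |Σcross|/2 = 146.2500 mm²
Σ(r_i+r_j)·cross = 9360.0000 → first moment M = |Σ|/6 = 1560.0000
R_c = M/A = 1560.0000/146.2500 = 10.6667 mm
θ = 294° = 5.131268 rad
V = θ·R_c·A = 5.131268·10.6667·146.2500 = 8004.778 mm³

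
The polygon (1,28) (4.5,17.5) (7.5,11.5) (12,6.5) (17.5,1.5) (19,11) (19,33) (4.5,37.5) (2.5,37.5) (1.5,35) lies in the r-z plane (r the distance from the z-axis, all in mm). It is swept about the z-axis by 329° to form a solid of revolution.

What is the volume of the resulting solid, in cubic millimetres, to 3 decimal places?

Volume = 28400.352 mm³

Profile (r,z), 10 vertices: (1,28) (4.5,17.5) (7.5,11.5) (12,6.5) (17.5,1.5) (19,11) (19,33) (4.5,37.5) (2.5,37.5) (1.5,35)
edge 0: (1,28)→(4.5,17.5)  cross = 1·17.5 − 4.5·28 = -108.5000; (r_i+r_j)·cross = 5.5·-108.5000 = -596.7500
edge 1: (4.5,17.5)→(7.5,11.5)  cross = 4.5·11.5 − 7.5·17.5 = -79.5000; (r_i+r_j)·cross = 12·-79.5000 = -954.0000
edge 2: (7.5,11.5)→(12,6.5)  cross = 7.5·6.5 − 12·11.5 = -89.2500; (r_i+r_j)·cross = 19.5·-89.2500 = -1740.3750
edge 3: (12,6.5)→(17.5,1.5)  cross = 12·1.5 − 17.5·6.5 = -95.7500; (r_i+r_j)·cross = 29.5·-95.7500 = -2824.6250
edge 4: (17.5,1.5)→(19,11)  cross = 17.5·11 − 19·1.5 = 164.0000; (r_i+r_j)·cross = 36.5·164.0000 = 5986.0000
edge 5: (19,11)→(19,33)  cross = 19·33 − 19·11 = 418.0000; (r_i+r_j)·cross = 38·418.0000 = 15884.0000
edge 6: (19,33)→(4.5,37.5)  cross = 19·37.5 − 4.5·33 = 564.0000; (r_i+r_j)·cross = 23.5·564.0000 = 13254.0000
edge 7: (4.5,37.5)→(2.5,37.5)  cross = 4.5·37.5 − 2.5·37.5 = 75.0000; (r_i+r_j)·cross = 7·75.0000 = 525.0000
edge 8: (2.5,37.5)→(1.5,35)  cross = 2.5·35 − 1.5·37.5 = 31.2500; (r_i+r_j)·cross = 4·31.2500 = 125.0000
edge 9: (1.5,35)→(1,28)  cross = 1.5·28 − 1·35 = 7.0000; (r_i+r_j)·cross = 2.5·7.0000 = 17.5000
Σcross = 886.2500 → A = |Σcross|/2 = 443.1250 mm²
Σ(r_i+r_j)·cross = 29675.7500 → first moment M = |Σ|/6 = 4945.9583
R_c = M/A = 4945.9583/443.1250 = 11.1615 mm
θ = 329° = 5.742133 rad
V = θ·R_c·A = 5.742133·11.1615·443.1250 = 28400.352 mm³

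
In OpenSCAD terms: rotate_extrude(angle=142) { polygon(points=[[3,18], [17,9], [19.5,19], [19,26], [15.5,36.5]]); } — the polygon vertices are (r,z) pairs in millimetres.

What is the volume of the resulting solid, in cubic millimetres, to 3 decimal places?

Profile (r,z), 5 vertices: (3,18) (17,9) (19.5,19) (19,26) (15.5,36.5)
edge 0: (3,18)→(17,9)  cross = 3·9 − 17·18 = -279.0000; (r_i+r_j)·cross = 20·-279.0000 = -5580.0000
edge 1: (17,9)→(19.5,19)  cross = 17·19 − 19.5·9 = 147.5000; (r_i+r_j)·cross = 36.5·147.5000 = 5383.7500
edge 2: (19.5,19)→(19,26)  cross = 19.5·26 − 19·19 = 146.0000; (r_i+r_j)·cross = 38.5·146.0000 = 5621.0000
edge 3: (19,26)→(15.5,36.5)  cross = 19·36.5 − 15.5·26 = 290.5000; (r_i+r_j)·cross = 34.5·290.5000 = 10022.2500
edge 4: (15.5,36.5)→(3,18)  cross = 15.5·18 − 3·36.5 = 169.5000; (r_i+r_j)·cross = 18.5·169.5000 = 3135.7500
Σcross = 474.5000 → A = |Σcross|/2 = 237.2500 mm²
Σ(r_i+r_j)·cross = 18582.7500 → first moment M = |Σ|/6 = 3097.1250
R_c = M/A = 3097.1250/237.2500 = 13.0543 mm
θ = 142° = 2.478368 rad
V = θ·R_c·A = 2.478368·13.0543·237.2500 = 7675.814 mm³

Volume = 7675.814 mm³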